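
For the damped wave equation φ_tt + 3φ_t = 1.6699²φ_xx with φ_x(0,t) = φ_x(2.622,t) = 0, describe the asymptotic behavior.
φ → constant (steady state). Damping (γ=3) dissipates the nonconstant modes; with Neumann BCs the spatial average obeys M''+γM'=0 and tends to a finite limit.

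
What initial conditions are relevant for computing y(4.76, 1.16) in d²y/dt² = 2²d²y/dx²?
Domain of dependence: [2.44, 7.08]. Signals travel at speed 2, so data within |x - 4.76| ≤ 2·1.16 = 2.32 can reach the point.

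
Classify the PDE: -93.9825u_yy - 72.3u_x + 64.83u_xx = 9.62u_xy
Rewriting in standard form: 64.83u_xx - 9.62u_xy - 93.9825u_yy - 72.3u_x = 0. A = 64.83, B = -9.62, C = -93.9825. Discriminant B² - 4AC = 24464.0863. Since 24464.0863 > 0, hyperbolic.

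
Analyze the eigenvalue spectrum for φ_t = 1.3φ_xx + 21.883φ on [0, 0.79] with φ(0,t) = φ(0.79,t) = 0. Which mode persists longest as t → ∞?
Eigenvalues: λₙ = 1.3n²π²/0.79² - 21.883.
First three modes:
  n=1: λ₁ = 1.3π²/0.79² - 21.883 ≈ -1.325
  n=2: λ₂ = 5.2π²/0.79² - 21.883 ≈ 60.351
  n=3: λ₃ = 11.7π²/0.79² - 21.883 ≈ 163.142
Since 1.3π²/0.79² ≈ 20.558 < 21.883, λ₁ < 0.
The n=1 mode grows fastest (−λₙ is largest for n=1) → dominates.
Asymptotic: φ ~ c₁ sin(πx/0.79) e^{1.325t} (exponential growth at rate −λ₁ ≈ 1.325).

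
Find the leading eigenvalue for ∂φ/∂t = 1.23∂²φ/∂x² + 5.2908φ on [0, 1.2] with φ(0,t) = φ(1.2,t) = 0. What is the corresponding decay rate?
Eigenvalues: λₙ = 1.23n²π²/1.2² - 5.2908.
First three modes:
  n=1: λ₁ = 1.23π²/1.2² - 5.2908 ≈ 3.139
  n=2: λ₂ = 4.92π²/1.2² - 5.2908 ≈ 28.43
  n=3: λ₃ = 11.07π²/1.2² - 5.2908 ≈ 70.582
Since 1.23π²/1.2² ≈ 8.43 > 5.2908, all λₙ > 0.
The n=1 mode decays slowest → dominates as t → ∞.
Asymptotic: φ ~ c₁ sin(πx/1.2) e^{-λ₁t} with decay rate λ₁ ≈ 3.139.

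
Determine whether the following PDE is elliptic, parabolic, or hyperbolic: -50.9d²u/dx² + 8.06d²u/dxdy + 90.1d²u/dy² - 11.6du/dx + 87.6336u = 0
Coefficients: A = -50.9, B = 8.06, C = 90.1. B² - 4AC = 18409.3236, which is positive, so the equation is hyperbolic.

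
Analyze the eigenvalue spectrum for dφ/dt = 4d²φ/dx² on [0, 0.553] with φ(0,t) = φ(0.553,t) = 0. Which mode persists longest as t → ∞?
Eigenvalues: λₙ = 4n²π²/0.553².
First three modes:
  n=1: λ₁ = 4π²/0.553² ≈ 129.095
  n=2: λ₂ = 16π²/0.553² ≈ 516.38 (4× faster decay)
  n=3: λ₃ = 36π²/0.553² ≈ 1161.855 (9× faster decay)
As t → ∞, higher modes decay exponentially faster. The n=1 mode dominates: φ ~ c₁ sin(πx/0.553) e^{-λ₁t}.
Decay rate: λ₁ = 4π²/0.553² ≈ 129.095.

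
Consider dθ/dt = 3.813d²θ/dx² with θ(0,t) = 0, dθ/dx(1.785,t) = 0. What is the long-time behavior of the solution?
As t → ∞, θ → 0. Heat escapes through the Dirichlet boundary.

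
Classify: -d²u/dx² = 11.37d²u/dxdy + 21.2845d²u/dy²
Rewriting in standard form: -d²u/dx² - 11.37d²u/dxdy - 21.2845d²u/dy² = 0. Hyperbolic (discriminant = 44.1389).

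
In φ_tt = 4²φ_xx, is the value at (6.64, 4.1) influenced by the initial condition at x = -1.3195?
Yes. The domain of dependence is [-9.76, 23.04], and -1.3195 ∈ [-9.76, 23.04].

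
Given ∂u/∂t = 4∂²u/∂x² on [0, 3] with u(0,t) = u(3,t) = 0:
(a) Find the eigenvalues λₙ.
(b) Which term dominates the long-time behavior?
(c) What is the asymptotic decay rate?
Eigenvalues: λₙ = 4n²π²/3².
First three modes:
  n=1: λ₁ = 4π²/3² ≈ 4.386
  n=2: λ₂ = 16π²/3² ≈ 17.546 (4× faster decay)
  n=3: λ₃ = 36π²/3² ≈ 39.478 (9× faster decay)
As t → ∞, higher modes decay exponentially faster. The n=1 mode dominates: u ~ c₁ sin(πx/3) e^{-λ₁t}.
Decay rate: λ₁ = 4π²/3² ≈ 4.386.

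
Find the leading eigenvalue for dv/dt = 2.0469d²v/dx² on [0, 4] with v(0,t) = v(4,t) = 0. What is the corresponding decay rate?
Eigenvalues: λₙ = 2.0469n²π²/4².
First three modes:
  n=1: λ₁ = 2.0469π²/4² ≈ 1.263
  n=2: λ₂ = 8.1876π²/4² ≈ 5.051 (4× faster decay)
  n=3: λ₃ = 18.4221π²/4² ≈ 11.364 (9× faster decay)
As t → ∞, higher modes decay exponentially faster. The n=1 mode dominates: v ~ c₁ sin(πx/4) e^{-λ₁t}.
Decay rate: λ₁ = 2.0469π²/4² ≈ 1.263.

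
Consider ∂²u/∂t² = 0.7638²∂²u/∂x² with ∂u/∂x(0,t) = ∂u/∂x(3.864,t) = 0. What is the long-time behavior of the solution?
As t → ∞, u oscillates about a mean that drifts linearly in t (generically unbounded; no decay). There is no damping, so the nonconstant modes persist as standing waves (energy conserved, no decay). But with Neumann conditions at both ends the constant mode has eigenvalue 0: the spatial mean M(t) of u satisfies M'' = 0, so M(t) = M(0) + M'(0)·t. Unless the initial velocity has zero mean (∫u_t(x,0)dx = 0), the solution grows linearly in t (unbounded, though not exponentially); if it does have zero mean, the solution stays bounded and simply oscillates.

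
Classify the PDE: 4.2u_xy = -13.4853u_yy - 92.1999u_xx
Rewriting in standard form: 92.1999u_xx + 4.2u_xy + 13.4853u_yy = 0. A = 92.1999, B = 4.2, C = 13.4853. Discriminant B² - 4AC = -4955.73324588. Since -4955.73324588 < 0, elliptic.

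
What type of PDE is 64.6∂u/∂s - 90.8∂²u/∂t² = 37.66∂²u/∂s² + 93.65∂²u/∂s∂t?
Rewriting in standard form: -37.66∂²u/∂s² - 93.65∂²u/∂s∂t - 90.8∂²u/∂t² + 64.6∂u/∂s = 0. With A = -37.66, B = -93.65, C = -90.8, the discriminant is -4907.7895. This is an elliptic PDE.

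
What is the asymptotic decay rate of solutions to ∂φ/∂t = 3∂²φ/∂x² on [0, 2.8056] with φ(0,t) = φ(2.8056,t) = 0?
Eigenvalues: λₙ = 3n²π²/2.8056².
First three modes:
  n=1: λ₁ = 3π²/2.8056² ≈ 3.762
  n=2: λ₂ = 12π²/2.8056² ≈ 15.046 (4× faster decay)
  n=3: λ₃ = 27π²/2.8056² ≈ 33.854 (9× faster decay)
As t → ∞, higher modes decay exponentially faster. The n=1 mode dominates: φ ~ c₁ sin(πx/2.8056) e^{-λ₁t}.
Decay rate: λ₁ = 3π²/2.8056² ≈ 3.762.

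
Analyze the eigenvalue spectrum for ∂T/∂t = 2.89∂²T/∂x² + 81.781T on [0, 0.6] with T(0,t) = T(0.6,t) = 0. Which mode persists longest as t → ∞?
Eigenvalues: λₙ = 2.89n²π²/0.6² - 81.781.
First three modes:
  n=1: λ₁ = 2.89π²/0.6² - 81.781 ≈ -2.55
  n=2: λ₂ = 11.56π²/0.6² - 81.781 ≈ 235.143
  n=3: λ₃ = 26.01π²/0.6² - 81.781 ≈ 631.298
Since 2.89π²/0.6² ≈ 79.231 < 81.781, λ₁ < 0.
The n=1 mode grows fastest (−λₙ is largest for n=1) → dominates.
Asymptotic: T ~ c₁ sin(πx/0.6) e^{2.55t} (exponential growth at rate −λ₁ ≈ 2.55).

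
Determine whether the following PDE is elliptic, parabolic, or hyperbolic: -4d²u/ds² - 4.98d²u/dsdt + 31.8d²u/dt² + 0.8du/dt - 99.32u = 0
Coefficients: A = -4, B = -4.98, C = 31.8. B² - 4AC = 533.6004, which is positive, so the equation is hyperbolic.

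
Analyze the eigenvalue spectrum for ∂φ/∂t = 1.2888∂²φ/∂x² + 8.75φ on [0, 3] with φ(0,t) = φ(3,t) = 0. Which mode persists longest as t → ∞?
Eigenvalues: λₙ = 1.2888n²π²/3² - 8.75.
First three modes:
  n=1: λ₁ = 1.2888π²/3² - 8.75 ≈ -7.337
  n=2: λ₂ = 5.1552π²/3² - 8.75 ≈ -3.097
  n=3: λ₃ = 11.5992π²/3² - 8.75 ≈ 3.97
Since 1.2888π²/3² ≈ 1.413 < 8.75, λ₁ < 0.
The n=1 mode grows fastest (−λₙ is largest for n=1) → dominates.
Asymptotic: φ ~ c₁ sin(πx/3) e^{7.337t} (exponential growth at rate −λ₁ ≈ 7.337).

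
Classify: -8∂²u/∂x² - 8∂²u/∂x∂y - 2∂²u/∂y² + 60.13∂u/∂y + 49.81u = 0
Parabolic (discriminant = 0).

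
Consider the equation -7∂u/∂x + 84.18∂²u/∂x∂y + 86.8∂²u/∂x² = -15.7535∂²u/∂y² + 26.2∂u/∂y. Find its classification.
Rewriting in standard form: 86.8∂²u/∂x² + 84.18∂²u/∂x∂y + 15.7535∂²u/∂y² - 7∂u/∂x - 26.2∂u/∂y = 0. Hyperbolic. (A = 86.8, B = 84.18, C = 15.7535 gives B² - 4AC = 1616.6572.)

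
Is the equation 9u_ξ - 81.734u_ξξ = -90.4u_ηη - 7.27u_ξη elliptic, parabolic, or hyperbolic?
Rewriting in standard form: -81.734u_ξξ + 7.27u_ξη + 90.4u_ηη + 9u_ξ = 0. Computing B² - 4AC with A = -81.734, B = 7.27, C = 90.4: discriminant = 29607.8673 (positive). Answer: hyperbolic.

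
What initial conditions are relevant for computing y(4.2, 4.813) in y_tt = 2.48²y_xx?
Domain of dependence: [-7.73624, 16.13624]. Signals travel at speed 2.48, so data within |x - 4.2| ≤ 2.48·4.813 = 11.93624 can reach the point.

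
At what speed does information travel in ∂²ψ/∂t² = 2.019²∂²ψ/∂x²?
Speed = 2.019. Information travels along characteristics x = x₀ ± 2.019t.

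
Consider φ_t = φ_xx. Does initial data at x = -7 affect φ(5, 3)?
Yes, for any finite x. The heat equation has infinite propagation speed, so all initial data affects all points at any t > 0.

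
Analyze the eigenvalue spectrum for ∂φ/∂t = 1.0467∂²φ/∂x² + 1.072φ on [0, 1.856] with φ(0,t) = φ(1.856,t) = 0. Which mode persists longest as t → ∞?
Eigenvalues: λₙ = 1.0467n²π²/1.856² - 1.072.
First three modes:
  n=1: λ₁ = 1.0467π²/1.856² - 1.072 ≈ 1.927
  n=2: λ₂ = 4.1868π²/1.856² - 1.072 ≈ 10.924
  n=3: λ₃ = 9.4203π²/1.856² - 1.072 ≈ 25.918
Since 1.0467π²/1.856² ≈ 2.999 > 1.072, all λₙ > 0.
The n=1 mode decays slowest → dominates as t → ∞.
Asymptotic: φ ~ c₁ sin(πx/1.856) e^{-λ₁t} with decay rate λ₁ ≈ 1.927.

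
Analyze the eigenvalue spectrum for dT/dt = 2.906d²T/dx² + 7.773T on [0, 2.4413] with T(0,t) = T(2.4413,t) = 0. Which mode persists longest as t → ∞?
Eigenvalues: λₙ = 2.906n²π²/2.4413² - 7.773.
First three modes:
  n=1: λ₁ = 2.906π²/2.4413² - 7.773 ≈ -2.961
  n=2: λ₂ = 11.624π²/2.4413² - 7.773 ≈ 11.476
  n=3: λ₃ = 26.154π²/2.4413² - 7.773 ≈ 35.538
Since 2.906π²/2.4413² ≈ 4.812 < 7.773, λ₁ < 0.
The n=1 mode grows fastest (−λₙ is largest for n=1) → dominates.
Asymptotic: T ~ c₁ sin(πx/2.4413) e^{2.961t} (exponential growth at rate −λ₁ ≈ 2.961).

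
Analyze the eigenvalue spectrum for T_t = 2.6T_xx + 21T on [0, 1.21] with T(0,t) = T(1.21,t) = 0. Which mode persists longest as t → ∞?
Eigenvalues: λₙ = 2.6n²π²/1.21² - 21.
First three modes:
  n=1: λ₁ = 2.6π²/1.21² - 21 ≈ -3.473
  n=2: λ₂ = 10.4π²/1.21² - 21 ≈ 49.107
  n=3: λ₃ = 23.4π²/1.21² - 21 ≈ 136.741
Since 2.6π²/1.21² ≈ 17.527 < 21, λ₁ < 0.
The n=1 mode grows fastest (−λₙ is largest for n=1) → dominates.
Asymptotic: T ~ c₁ sin(πx/1.21) e^{3.473t} (exponential growth at rate −λ₁ ≈ 3.473).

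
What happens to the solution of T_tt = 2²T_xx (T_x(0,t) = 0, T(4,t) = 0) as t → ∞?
T oscillates (no decay). Energy is conserved; the solution oscillates indefinitely as standing waves.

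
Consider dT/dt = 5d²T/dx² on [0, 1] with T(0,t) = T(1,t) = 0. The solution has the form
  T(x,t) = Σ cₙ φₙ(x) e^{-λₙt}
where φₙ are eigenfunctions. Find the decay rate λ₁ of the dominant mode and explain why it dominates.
Eigenvalues: λₙ = 5n²π².
First three modes:
  n=1: λ₁ = 5π² ≈ 49.348
  n=2: λ₂ = 20π² ≈ 197.392 (4× faster decay)
  n=3: λ₃ = 45π² ≈ 444.132 (9× faster decay)
As t → ∞, higher modes decay exponentially faster. The n=1 mode dominates: T ~ c₁ sin(πx) e^{-λ₁t}.
Decay rate: λ₁ = 5π² ≈ 49.348.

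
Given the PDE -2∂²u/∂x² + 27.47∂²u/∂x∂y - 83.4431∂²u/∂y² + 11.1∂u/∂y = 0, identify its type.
The second-order coefficients are A = -2, B = 27.47, C = -83.4431. Since B² - 4AC = 87.0561 > 0, this is a hyperbolic PDE.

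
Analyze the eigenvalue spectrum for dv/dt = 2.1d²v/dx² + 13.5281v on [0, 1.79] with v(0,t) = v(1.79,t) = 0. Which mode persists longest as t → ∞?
Eigenvalues: λₙ = 2.1n²π²/1.79² - 13.5281.
First three modes:
  n=1: λ₁ = 2.1π²/1.79² - 13.5281 ≈ -7.059
  n=2: λ₂ = 8.4π²/1.79² - 13.5281 ≈ 12.346
  n=3: λ₃ = 18.9π²/1.79² - 13.5281 ≈ 44.69
Since 2.1π²/1.79² ≈ 6.469 < 13.5281, λ₁ < 0.
The n=1 mode grows fastest (−λₙ is largest for n=1) → dominates.
Asymptotic: v ~ c₁ sin(πx/1.79) e^{7.059t} (exponential growth at rate −λ₁ ≈ 7.059).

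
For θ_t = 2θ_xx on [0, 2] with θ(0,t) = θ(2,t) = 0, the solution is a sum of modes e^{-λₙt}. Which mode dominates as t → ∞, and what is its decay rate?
Eigenvalues: λₙ = 2n²π²/2².
First three modes:
  n=1: λ₁ = 2π²/2² ≈ 4.935
  n=2: λ₂ = 8π²/2² ≈ 19.739 (4× faster decay)
  n=3: λ₃ = 18π²/2² ≈ 44.413 (9× faster decay)
As t → ∞, higher modes decay exponentially faster. The n=1 mode dominates: θ ~ c₁ sin(πx/2) e^{-λ₁t}.
Decay rate: λ₁ = 2π²/2² ≈ 4.935.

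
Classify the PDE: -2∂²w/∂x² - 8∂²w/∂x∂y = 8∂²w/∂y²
Rewriting in standard form: -2∂²w/∂x² - 8∂²w/∂x∂y - 8∂²w/∂y² = 0. A = -2, B = -8, C = -8. Discriminant B² - 4AC = 0. Since 0 = 0, parabolic.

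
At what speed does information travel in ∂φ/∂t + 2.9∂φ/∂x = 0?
Speed = 2.9. Information travels along x - 2.9t = const (rightward).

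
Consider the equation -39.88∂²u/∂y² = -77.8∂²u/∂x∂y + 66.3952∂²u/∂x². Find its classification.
Rewriting in standard form: -66.3952∂²u/∂x² + 77.8∂²u/∂x∂y - 39.88∂²u/∂y² = 0. Elliptic. (A = -66.3952, B = 77.8, C = -39.88 gives B² - 4AC = -4538.522304.)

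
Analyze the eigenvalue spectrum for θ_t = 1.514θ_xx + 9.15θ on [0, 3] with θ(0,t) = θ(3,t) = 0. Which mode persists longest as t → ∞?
Eigenvalues: λₙ = 1.514n²π²/3² - 9.15.
First three modes:
  n=1: λ₁ = 1.514π²/3² - 9.15 ≈ -7.49
  n=2: λ₂ = 6.056π²/3² - 9.15 ≈ -2.509
  n=3: λ₃ = 13.626π²/3² - 9.15 ≈ 5.793
Since 1.514π²/3² ≈ 1.66 < 9.15, λ₁ < 0.
The n=1 mode grows fastest (−λₙ is largest for n=1) → dominates.
Asymptotic: θ ~ c₁ sin(πx/3) e^{7.49t} (exponential growth at rate −λ₁ ≈ 7.49).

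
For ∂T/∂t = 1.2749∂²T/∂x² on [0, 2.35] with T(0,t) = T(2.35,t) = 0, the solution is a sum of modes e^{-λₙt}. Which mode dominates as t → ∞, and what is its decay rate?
Eigenvalues: λₙ = 1.2749n²π²/2.35².
First three modes:
  n=1: λ₁ = 1.2749π²/2.35² ≈ 2.278
  n=2: λ₂ = 5.0996π²/2.35² ≈ 9.114 (4× faster decay)
  n=3: λ₃ = 11.4741π²/2.35² ≈ 20.506 (9× faster decay)
As t → ∞, higher modes decay exponentially faster. The n=1 mode dominates: T ~ c₁ sin(πx/2.35) e^{-λ₁t}.
Decay rate: λ₁ = 1.2749π²/2.35² ≈ 2.278.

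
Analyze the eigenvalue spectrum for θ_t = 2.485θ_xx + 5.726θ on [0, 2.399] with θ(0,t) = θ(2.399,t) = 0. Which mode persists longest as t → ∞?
Eigenvalues: λₙ = 2.485n²π²/2.399² - 5.726.
First three modes:
  n=1: λ₁ = 2.485π²/2.399² - 5.726 ≈ -1.464
  n=2: λ₂ = 9.94π²/2.399² - 5.726 ≈ 11.32
  n=3: λ₃ = 22.365π²/2.399² - 5.726 ≈ 32.628
Since 2.485π²/2.399² ≈ 4.262 < 5.726, λ₁ < 0.
The n=1 mode grows fastest (−λₙ is largest for n=1) → dominates.
Asymptotic: θ ~ c₁ sin(πx/2.399) e^{1.464t} (exponential growth at rate −λ₁ ≈ 1.464).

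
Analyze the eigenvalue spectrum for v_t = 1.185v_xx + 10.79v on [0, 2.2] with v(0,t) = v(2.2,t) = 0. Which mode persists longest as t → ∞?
Eigenvalues: λₙ = 1.185n²π²/2.2² - 10.79.
First three modes:
  n=1: λ₁ = 1.185π²/2.2² - 10.79 ≈ -8.374
  n=2: λ₂ = 4.74π²/2.2² - 10.79 ≈ -1.124
  n=3: λ₃ = 10.665π²/2.2² - 10.79 ≈ 10.958
Since 1.185π²/2.2² ≈ 2.416 < 10.79, λ₁ < 0.
The n=1 mode grows fastest (−λₙ is largest for n=1) → dominates.
Asymptotic: v ~ c₁ sin(πx/2.2) e^{8.374t} (exponential growth at rate −λ₁ ≈ 8.374).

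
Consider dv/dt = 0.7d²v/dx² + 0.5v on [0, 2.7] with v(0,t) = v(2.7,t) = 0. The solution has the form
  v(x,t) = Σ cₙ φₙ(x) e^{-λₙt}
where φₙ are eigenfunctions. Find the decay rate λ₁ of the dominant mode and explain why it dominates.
Eigenvalues: λₙ = 0.7n²π²/2.7² - 0.5.
First three modes:
  n=1: λ₁ = 0.7π²/2.7² - 0.5 ≈ 0.448
  n=2: λ₂ = 2.8π²/2.7² - 0.5 ≈ 3.291
  n=3: λ₃ = 6.3π²/2.7² - 0.5 ≈ 8.029
Since 0.7π²/2.7² ≈ 0.948 > 0.5, all λₙ > 0.
The n=1 mode decays slowest → dominates as t → ∞.
Asymptotic: v ~ c₁ sin(πx/2.7) e^{-λ₁t} with decay rate λ₁ ≈ 0.448.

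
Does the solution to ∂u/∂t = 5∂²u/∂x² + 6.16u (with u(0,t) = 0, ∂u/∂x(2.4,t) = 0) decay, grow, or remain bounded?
u grows unboundedly. Reaction dominates diffusion (r=6.16 > κπ²/(4L²)≈2.14); solution grows exponentially.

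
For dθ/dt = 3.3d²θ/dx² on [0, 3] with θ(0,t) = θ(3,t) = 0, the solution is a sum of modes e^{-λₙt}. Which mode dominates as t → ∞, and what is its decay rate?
Eigenvalues: λₙ = 3.3n²π²/3².
First three modes:
  n=1: λ₁ = 3.3π²/3² ≈ 3.619
  n=2: λ₂ = 13.2π²/3² ≈ 14.475 (4× faster decay)
  n=3: λ₃ = 29.7π²/3² ≈ 32.57 (9× faster decay)
As t → ∞, higher modes decay exponentially faster. The n=1 mode dominates: θ ~ c₁ sin(πx/3) e^{-λ₁t}.
Decay rate: λ₁ = 3.3π²/3² ≈ 3.619.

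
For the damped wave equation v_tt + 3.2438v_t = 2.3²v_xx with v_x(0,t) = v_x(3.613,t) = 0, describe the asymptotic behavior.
v → constant (steady state). Damping (γ=3.2438) dissipates the nonconstant modes; with Neumann BCs the spatial average obeys M''+γM'=0 and tends to a finite limit.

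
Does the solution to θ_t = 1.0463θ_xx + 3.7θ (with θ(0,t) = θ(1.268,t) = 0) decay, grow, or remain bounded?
θ → 0. Diffusion dominates reaction (r=3.7 < κπ²/L²≈6.42); solution decays.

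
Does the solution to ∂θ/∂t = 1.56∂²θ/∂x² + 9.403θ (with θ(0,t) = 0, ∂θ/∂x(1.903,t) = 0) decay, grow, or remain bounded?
θ grows unboundedly. Reaction dominates diffusion (r=9.403 > κπ²/(4L²)≈1.06); solution grows exponentially.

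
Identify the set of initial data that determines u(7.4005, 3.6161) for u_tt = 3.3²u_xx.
Domain of dependence: [-4.53263, 19.33363]. Signals travel at speed 3.3, so data within |x - 7.4005| ≤ 3.3·3.6161 = 11.93313 can reach the point.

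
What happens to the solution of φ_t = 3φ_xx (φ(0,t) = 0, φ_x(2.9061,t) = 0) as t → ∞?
φ → 0. Heat escapes through the Dirichlet boundary.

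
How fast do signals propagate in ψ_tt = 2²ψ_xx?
Speed = 2. Information travels along characteristics x = x₀ ± 2t.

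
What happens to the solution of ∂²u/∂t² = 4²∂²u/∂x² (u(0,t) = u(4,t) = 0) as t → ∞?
u oscillates (no decay). Energy is conserved; the solution oscillates indefinitely as standing waves.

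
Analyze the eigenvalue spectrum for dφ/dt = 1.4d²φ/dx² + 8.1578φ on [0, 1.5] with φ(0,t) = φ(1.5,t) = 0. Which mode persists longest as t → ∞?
Eigenvalues: λₙ = 1.4n²π²/1.5² - 8.1578.
First three modes:
  n=1: λ₁ = 1.4π²/1.5² - 8.1578 ≈ -2.017
  n=2: λ₂ = 5.6π²/1.5² - 8.1578 ≈ 16.407
  n=3: λ₃ = 12.6π²/1.5² - 8.1578 ≈ 47.112
Since 1.4π²/1.5² ≈ 6.141 < 8.1578, λ₁ < 0.
The n=1 mode grows fastest (−λₙ is largest for n=1) → dominates.
Asymptotic: φ ~ c₁ sin(πx/1.5) e^{2.017t} (exponential growth at rate −λ₁ ≈ 2.017).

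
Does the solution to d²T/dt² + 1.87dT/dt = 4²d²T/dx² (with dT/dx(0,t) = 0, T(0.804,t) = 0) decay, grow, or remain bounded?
T → 0. Damping (γ=1.87) dissipates energy; oscillations decay exponentially.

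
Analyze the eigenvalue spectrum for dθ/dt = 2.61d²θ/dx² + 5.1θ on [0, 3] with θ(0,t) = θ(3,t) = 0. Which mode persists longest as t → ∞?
Eigenvalues: λₙ = 2.61n²π²/3² - 5.1.
First three modes:
  n=1: λ₁ = 2.61π²/3² - 5.1 ≈ -2.238
  n=2: λ₂ = 10.44π²/3² - 5.1 ≈ 6.349
  n=3: λ₃ = 23.49π²/3² - 5.1 ≈ 20.66
Since 2.61π²/3² ≈ 2.862 < 5.1, λ₁ < 0.
The n=1 mode grows fastest (−λₙ is largest for n=1) → dominates.
Asymptotic: θ ~ c₁ sin(πx/3) e^{2.238t} (exponential growth at rate −λ₁ ≈ 2.238).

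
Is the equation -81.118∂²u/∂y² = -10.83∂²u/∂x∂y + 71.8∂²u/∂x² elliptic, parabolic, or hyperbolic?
Rewriting in standard form: -71.8∂²u/∂x² + 10.83∂²u/∂x∂y - 81.118∂²u/∂y² = 0. Computing B² - 4AC with A = -71.8, B = 10.83, C = -81.118: discriminant = -23179.8007 (negative). Answer: elliptic.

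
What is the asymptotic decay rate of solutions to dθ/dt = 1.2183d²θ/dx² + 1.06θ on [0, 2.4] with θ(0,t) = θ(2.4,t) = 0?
Eigenvalues: λₙ = 1.2183n²π²/2.4² - 1.06.
First three modes:
  n=1: λ₁ = 1.2183π²/2.4² - 1.06 ≈ 1.028
  n=2: λ₂ = 4.8732π²/2.4² - 1.06 ≈ 7.29
  n=3: λ₃ = 10.9647π²/2.4² - 1.06 ≈ 17.728
Since 1.2183π²/2.4² ≈ 2.088 > 1.06, all λₙ > 0.
The n=1 mode decays slowest → dominates as t → ∞.
Asymptotic: θ ~ c₁ sin(πx/2.4) e^{-λ₁t} with decay rate λ₁ ≈ 1.028.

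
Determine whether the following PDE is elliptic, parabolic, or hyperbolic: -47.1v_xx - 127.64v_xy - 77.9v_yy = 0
Coefficients: A = -47.1, B = -127.64, C = -77.9. B² - 4AC = 1615.6096, which is positive, so the equation is hyperbolic.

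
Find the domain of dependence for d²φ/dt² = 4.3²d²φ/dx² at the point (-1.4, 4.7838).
Domain of dependence: [-21.97034, 19.17034]. Signals travel at speed 4.3, so data within |x - -1.4| ≤ 4.3·4.7838 = 20.57034 can reach the point.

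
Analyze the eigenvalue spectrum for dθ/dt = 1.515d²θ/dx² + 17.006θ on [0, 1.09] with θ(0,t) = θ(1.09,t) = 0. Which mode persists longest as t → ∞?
Eigenvalues: λₙ = 1.515n²π²/1.09² - 17.006.
First three modes:
  n=1: λ₁ = 1.515π²/1.09² - 17.006 ≈ -4.421
  n=2: λ₂ = 6.06π²/1.09² - 17.006 ≈ 33.335
  n=3: λ₃ = 13.635π²/1.09² - 17.006 ≈ 96.261
Since 1.515π²/1.09² ≈ 12.585 < 17.006, λ₁ < 0.
The n=1 mode grows fastest (−λₙ is largest for n=1) → dominates.
Asymptotic: θ ~ c₁ sin(πx/1.09) e^{4.421t} (exponential growth at rate −λ₁ ≈ 4.421).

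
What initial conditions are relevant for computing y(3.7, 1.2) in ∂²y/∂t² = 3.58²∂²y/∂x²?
Domain of dependence: [-0.596, 7.996]. Signals travel at speed 3.58, so data within |x - 3.7| ≤ 3.58·1.2 = 4.296 can reach the point.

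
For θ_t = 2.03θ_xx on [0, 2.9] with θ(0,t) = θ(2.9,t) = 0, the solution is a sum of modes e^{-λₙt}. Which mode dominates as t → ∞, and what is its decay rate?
Eigenvalues: λₙ = 2.03n²π²/2.9².
First three modes:
  n=1: λ₁ = 2.03π²/2.9² ≈ 2.382
  n=2: λ₂ = 8.12π²/2.9² ≈ 9.529 (4× faster decay)
  n=3: λ₃ = 18.27π²/2.9² ≈ 21.441 (9× faster decay)
As t → ∞, higher modes decay exponentially faster. The n=1 mode dominates: θ ~ c₁ sin(πx/2.9) e^{-λ₁t}.
Decay rate: λ₁ = 2.03π²/2.9² ≈ 2.382.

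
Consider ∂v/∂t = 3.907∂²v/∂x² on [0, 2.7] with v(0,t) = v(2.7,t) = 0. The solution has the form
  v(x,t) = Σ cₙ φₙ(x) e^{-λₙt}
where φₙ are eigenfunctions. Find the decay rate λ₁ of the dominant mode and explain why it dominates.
Eigenvalues: λₙ = 3.907n²π²/2.7².
First three modes:
  n=1: λ₁ = 3.907π²/2.7² ≈ 5.29
  n=2: λ₂ = 15.628π²/2.7² ≈ 21.158 (4× faster decay)
  n=3: λ₃ = 35.163π²/2.7² ≈ 47.606 (9× faster decay)
As t → ∞, higher modes decay exponentially faster. The n=1 mode dominates: v ~ c₁ sin(πx/2.7) e^{-λ₁t}.
Decay rate: λ₁ = 3.907π²/2.7² ≈ 5.29.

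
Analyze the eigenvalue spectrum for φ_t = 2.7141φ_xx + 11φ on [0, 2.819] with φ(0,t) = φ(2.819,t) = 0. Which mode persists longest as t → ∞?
Eigenvalues: λₙ = 2.7141n²π²/2.819² - 11.
First three modes:
  n=1: λ₁ = 2.7141π²/2.819² - 11 ≈ -7.629
  n=2: λ₂ = 10.8564π²/2.819² - 11 ≈ 2.483
  n=3: λ₃ = 24.4269π²/2.819² - 11 ≈ 19.337
Since 2.7141π²/2.819² ≈ 3.371 < 11, λ₁ < 0.
The n=1 mode grows fastest (−λₙ is largest for n=1) → dominates.
Asymptotic: φ ~ c₁ sin(πx/2.819) e^{7.629t} (exponential growth at rate −λ₁ ≈ 7.629).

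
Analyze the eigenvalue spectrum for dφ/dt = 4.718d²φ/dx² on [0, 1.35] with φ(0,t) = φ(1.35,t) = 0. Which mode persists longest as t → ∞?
Eigenvalues: λₙ = 4.718n²π²/1.35².
First three modes:
  n=1: λ₁ = 4.718π²/1.35² ≈ 25.55
  n=2: λ₂ = 18.872π²/1.35² ≈ 102.2 (4× faster decay)
  n=3: λ₃ = 42.462π²/1.35² ≈ 229.95 (9× faster decay)
As t → ∞, higher modes decay exponentially faster. The n=1 mode dominates: φ ~ c₁ sin(πx/1.35) e^{-λ₁t}.
Decay rate: λ₁ = 4.718π²/1.35² ≈ 25.55.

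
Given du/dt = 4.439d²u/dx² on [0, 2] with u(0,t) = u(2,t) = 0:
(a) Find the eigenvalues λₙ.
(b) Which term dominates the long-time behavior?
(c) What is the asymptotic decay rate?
Eigenvalues: λₙ = 4.439n²π²/2².
First three modes:
  n=1: λ₁ = 4.439π²/2² ≈ 10.953
  n=2: λ₂ = 17.756π²/2² ≈ 43.811 (4× faster decay)
  n=3: λ₃ = 39.951π²/2² ≈ 98.575 (9× faster decay)
As t → ∞, higher modes decay exponentially faster. The n=1 mode dominates: u ~ c₁ sin(πx/2) e^{-λ₁t}.
Decay rate: λ₁ = 4.439π²/2² ≈ 10.953.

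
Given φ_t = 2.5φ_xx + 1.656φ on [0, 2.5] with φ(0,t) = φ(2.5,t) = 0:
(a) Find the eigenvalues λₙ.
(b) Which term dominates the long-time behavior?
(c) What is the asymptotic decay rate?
Eigenvalues: λₙ = 2.5n²π²/2.5² - 1.656.
First three modes:
  n=1: λ₁ = 2.5π²/2.5² - 1.656 ≈ 2.292
  n=2: λ₂ = 10π²/2.5² - 1.656 ≈ 14.135
  n=3: λ₃ = 22.5π²/2.5² - 1.656 ≈ 33.875
Since 2.5π²/2.5² ≈ 3.948 > 1.656, all λₙ > 0.
The n=1 mode decays slowest → dominates as t → ∞.
Asymptotic: φ ~ c₁ sin(πx/2.5) e^{-λ₁t} with decay rate λ₁ ≈ 2.292.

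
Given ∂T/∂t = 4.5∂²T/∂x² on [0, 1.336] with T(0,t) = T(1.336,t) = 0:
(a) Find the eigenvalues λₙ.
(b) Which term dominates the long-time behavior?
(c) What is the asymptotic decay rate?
Eigenvalues: λₙ = 4.5n²π²/1.336².
First three modes:
  n=1: λ₁ = 4.5π²/1.336² ≈ 24.883
  n=2: λ₂ = 18π²/1.336² ≈ 99.531 (4× faster decay)
  n=3: λ₃ = 40.5π²/1.336² ≈ 223.945 (9× faster decay)
As t → ∞, higher modes decay exponentially faster. The n=1 mode dominates: T ~ c₁ sin(πx/1.336) e^{-λ₁t}.
Decay rate: λ₁ = 4.5π²/1.336² ≈ 24.883.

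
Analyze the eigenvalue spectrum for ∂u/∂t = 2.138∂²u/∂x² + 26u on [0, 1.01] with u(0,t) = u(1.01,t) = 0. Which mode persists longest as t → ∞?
Eigenvalues: λₙ = 2.138n²π²/1.01² - 26.
First three modes:
  n=1: λ₁ = 2.138π²/1.01² - 26 ≈ -5.315
  n=2: λ₂ = 8.552π²/1.01² - 26 ≈ 56.742
  n=3: λ₃ = 19.242π²/1.01² - 26 ≈ 160.169
Since 2.138π²/1.01² ≈ 20.685 < 26, λ₁ < 0.
The n=1 mode grows fastest (−λₙ is largest for n=1) → dominates.
Asymptotic: u ~ c₁ sin(πx/1.01) e^{5.315t} (exponential growth at rate −λ₁ ≈ 5.315).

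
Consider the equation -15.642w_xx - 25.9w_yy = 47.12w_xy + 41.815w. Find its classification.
Rewriting in standard form: -15.642w_xx - 47.12w_xy - 25.9w_yy - 41.815w = 0. Hyperbolic. (A = -15.642, B = -47.12, C = -25.9 gives B² - 4AC = 599.7832.)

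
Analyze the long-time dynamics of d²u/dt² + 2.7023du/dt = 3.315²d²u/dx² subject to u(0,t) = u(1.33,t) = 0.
Long-time behavior: u → 0. Damping (γ=2.7023) dissipates energy; oscillations decay exponentially.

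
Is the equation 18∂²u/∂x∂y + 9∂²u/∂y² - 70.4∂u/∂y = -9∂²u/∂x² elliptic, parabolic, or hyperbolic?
Rewriting in standard form: 9∂²u/∂x² + 18∂²u/∂x∂y + 9∂²u/∂y² - 70.4∂u/∂y = 0. Computing B² - 4AC with A = 9, B = 18, C = 9: discriminant = 0 (zero). Answer: parabolic.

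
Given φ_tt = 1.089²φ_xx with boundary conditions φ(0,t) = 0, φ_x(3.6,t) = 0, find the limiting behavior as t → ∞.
φ oscillates (no decay). Energy is conserved; the solution oscillates indefinitely as standing waves.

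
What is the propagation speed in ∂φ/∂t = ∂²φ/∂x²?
Infinite. The heat equation is parabolic, not hyperbolic, so disturbances propagate instantly.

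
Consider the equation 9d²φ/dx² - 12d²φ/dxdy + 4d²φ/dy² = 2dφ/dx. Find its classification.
Rewriting in standard form: 9d²φ/dx² - 12d²φ/dxdy + 4d²φ/dy² - 2dφ/dx = 0. Parabolic. (A = 9, B = -12, C = 4 gives B² - 4AC = 0.)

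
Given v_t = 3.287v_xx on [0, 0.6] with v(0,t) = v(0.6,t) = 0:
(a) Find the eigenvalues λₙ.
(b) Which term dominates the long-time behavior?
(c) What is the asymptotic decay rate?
Eigenvalues: λₙ = 3.287n²π²/0.6².
First three modes:
  n=1: λ₁ = 3.287π²/0.6² ≈ 90.115
  n=2: λ₂ = 13.148π²/0.6² ≈ 360.46 (4× faster decay)
  n=3: λ₃ = 29.583π²/0.6² ≈ 811.035 (9× faster decay)
As t → ∞, higher modes decay exponentially faster. The n=1 mode dominates: v ~ c₁ sin(πx/0.6) e^{-λ₁t}.
Decay rate: λ₁ = 3.287π²/0.6² ≈ 90.115.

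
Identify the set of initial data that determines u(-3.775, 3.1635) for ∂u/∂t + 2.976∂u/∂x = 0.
A single point: x = -13.189576. The characteristic through (-3.775, 3.1635) is x - 2.976t = const, so x = -3.775 - 2.976·3.1635 = -13.189576.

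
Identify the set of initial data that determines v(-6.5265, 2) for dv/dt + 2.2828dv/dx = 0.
A single point: x = -11.0921. The characteristic through (-6.5265, 2) is x - 2.2828t = const, so x = -6.5265 - 2.2828·2 = -11.0921.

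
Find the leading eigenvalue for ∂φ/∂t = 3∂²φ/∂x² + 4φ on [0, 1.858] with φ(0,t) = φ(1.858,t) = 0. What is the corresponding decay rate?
Eigenvalues: λₙ = 3n²π²/1.858² - 4.
First three modes:
  n=1: λ₁ = 3π²/1.858² - 4 ≈ 4.577
  n=2: λ₂ = 12π²/1.858² - 4 ≈ 30.308
  n=3: λ₃ = 27π²/1.858² - 4 ≈ 73.192
Since 3π²/1.858² ≈ 8.577 > 4, all λₙ > 0.
The n=1 mode decays slowest → dominates as t → ∞.
Asymptotic: φ ~ c₁ sin(πx/1.858) e^{-λ₁t} with decay rate λ₁ ≈ 4.577.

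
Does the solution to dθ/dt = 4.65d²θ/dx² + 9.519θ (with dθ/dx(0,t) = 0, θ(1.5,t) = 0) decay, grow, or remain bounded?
θ grows unboundedly. Reaction dominates diffusion (r=9.519 > κπ²/(4L²)≈5.1); solution grows exponentially.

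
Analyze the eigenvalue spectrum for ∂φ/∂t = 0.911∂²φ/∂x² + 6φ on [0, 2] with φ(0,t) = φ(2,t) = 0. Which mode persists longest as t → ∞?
Eigenvalues: λₙ = 0.911n²π²/2² - 6.
First three modes:
  n=1: λ₁ = 0.911π²/2² - 6 ≈ -3.752
  n=2: λ₂ = 3.644π²/2² - 6 ≈ 2.991
  n=3: λ₃ = 8.199π²/2² - 6 ≈ 14.23
Since 0.911π²/2² ≈ 2.248 < 6, λ₁ < 0.
The n=1 mode grows fastest (−λₙ is largest for n=1) → dominates.
Asymptotic: φ ~ c₁ sin(πx/2) e^{3.752t} (exponential growth at rate −λ₁ ≈ 3.752).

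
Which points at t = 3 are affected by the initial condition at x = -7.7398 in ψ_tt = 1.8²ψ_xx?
Domain of influence: [-13.1398, -2.3398]. Data at x = -7.7398 spreads outward at speed 1.8.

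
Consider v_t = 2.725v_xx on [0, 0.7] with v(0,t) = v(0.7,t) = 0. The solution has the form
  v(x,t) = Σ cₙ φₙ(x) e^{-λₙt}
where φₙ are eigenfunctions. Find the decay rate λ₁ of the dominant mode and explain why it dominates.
Eigenvalues: λₙ = 2.725n²π²/0.7².
First three modes:
  n=1: λ₁ = 2.725π²/0.7² ≈ 54.887
  n=2: λ₂ = 10.9π²/0.7² ≈ 219.548 (4× faster decay)
  n=3: λ₃ = 24.525π²/0.7² ≈ 493.984 (9× faster decay)
As t → ∞, higher modes decay exponentially faster. The n=1 mode dominates: v ~ c₁ sin(πx/0.7) e^{-λ₁t}.
Decay rate: λ₁ = 2.725π²/0.7² ≈ 54.887.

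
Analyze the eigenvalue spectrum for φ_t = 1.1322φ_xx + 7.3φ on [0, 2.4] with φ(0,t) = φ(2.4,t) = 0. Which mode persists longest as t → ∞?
Eigenvalues: λₙ = 1.1322n²π²/2.4² - 7.3.
First three modes:
  n=1: λ₁ = 1.1322π²/2.4² - 7.3 ≈ -5.36
  n=2: λ₂ = 4.5288π²/2.4² - 7.3 ≈ 0.46
  n=3: λ₃ = 10.1898π²/2.4² - 7.3 ≈ 10.16
Since 1.1322π²/2.4² ≈ 1.94 < 7.3, λ₁ < 0.
The n=1 mode grows fastest (−λₙ is largest for n=1) → dominates.
Asymptotic: φ ~ c₁ sin(πx/2.4) e^{5.36t} (exponential growth at rate −λ₁ ≈ 5.36).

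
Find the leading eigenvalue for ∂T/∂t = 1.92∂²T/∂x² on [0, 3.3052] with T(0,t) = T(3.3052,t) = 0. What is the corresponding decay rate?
Eigenvalues: λₙ = 1.92n²π²/3.3052².
First three modes:
  n=1: λ₁ = 1.92π²/3.3052² ≈ 1.735
  n=2: λ₂ = 7.68π²/3.3052² ≈ 6.938 (4× faster decay)
  n=3: λ₃ = 17.28π²/3.3052² ≈ 15.612 (9× faster decay)
As t → ∞, higher modes decay exponentially faster. The n=1 mode dominates: T ~ c₁ sin(πx/3.3052) e^{-λ₁t}.
Decay rate: λ₁ = 1.92π²/3.3052² ≈ 1.735.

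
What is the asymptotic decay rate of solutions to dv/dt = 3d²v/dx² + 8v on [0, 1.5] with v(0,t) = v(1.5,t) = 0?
Eigenvalues: λₙ = 3n²π²/1.5² - 8.
First three modes:
  n=1: λ₁ = 3π²/1.5² - 8 ≈ 5.159
  n=2: λ₂ = 12π²/1.5² - 8 ≈ 44.638
  n=3: λ₃ = 27π²/1.5² - 8 ≈ 110.435
Since 3π²/1.5² ≈ 13.159 > 8, all λₙ > 0.
The n=1 mode decays slowest → dominates as t → ∞.
Asymptotic: v ~ c₁ sin(πx/1.5) e^{-λ₁t} with decay rate λ₁ ≈ 5.159.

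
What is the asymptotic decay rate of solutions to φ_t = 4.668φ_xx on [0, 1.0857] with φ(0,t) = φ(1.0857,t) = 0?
Eigenvalues: λₙ = 4.668n²π²/1.0857².
First three modes:
  n=1: λ₁ = 4.668π²/1.0857² ≈ 39.085
  n=2: λ₂ = 18.672π²/1.0857² ≈ 156.34 (4× faster decay)
  n=3: λ₃ = 42.012π²/1.0857² ≈ 351.766 (9× faster decay)
As t → ∞, higher modes decay exponentially faster. The n=1 mode dominates: φ ~ c₁ sin(πx/1.0857) e^{-λ₁t}.
Decay rate: λ₁ = 4.668π²/1.0857² ≈ 39.085.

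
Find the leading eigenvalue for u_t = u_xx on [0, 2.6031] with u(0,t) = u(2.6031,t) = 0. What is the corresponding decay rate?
Eigenvalues: λₙ = n²π²/2.6031².
First three modes:
  n=1: λ₁ = π²/2.6031² ≈ 1.457
  n=2: λ₂ = 4π²/2.6031² ≈ 5.826 (4× faster decay)
  n=3: λ₃ = 9π²/2.6031² ≈ 13.109 (9× faster decay)
As t → ∞, higher modes decay exponentially faster. The n=1 mode dominates: u ~ c₁ sin(πx/2.6031) e^{-λ₁t}.
Decay rate: λ₁ = π²/2.6031² ≈ 1.457.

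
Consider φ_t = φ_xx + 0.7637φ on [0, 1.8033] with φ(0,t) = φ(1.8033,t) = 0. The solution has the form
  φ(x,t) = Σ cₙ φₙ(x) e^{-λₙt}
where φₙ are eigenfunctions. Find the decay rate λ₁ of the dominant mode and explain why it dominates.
Eigenvalues: λₙ = n²π²/1.8033² - 0.7637.
First three modes:
  n=1: λ₁ = π²/1.8033² - 0.7637 ≈ 2.271
  n=2: λ₂ = 4π²/1.8033² - 0.7637 ≈ 11.376
  n=3: λ₃ = 9π²/1.8033² - 0.7637 ≈ 26.552
Since π²/1.8033² ≈ 3.035 > 0.7637, all λₙ > 0.
The n=1 mode decays slowest → dominates as t → ∞.
Asymptotic: φ ~ c₁ sin(πx/1.8033) e^{-λ₁t} with decay rate λ₁ ≈ 2.271.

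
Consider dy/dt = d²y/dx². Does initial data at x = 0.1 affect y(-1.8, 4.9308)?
Yes, for any finite x. The heat equation has infinite propagation speed, so all initial data affects all points at any t > 0.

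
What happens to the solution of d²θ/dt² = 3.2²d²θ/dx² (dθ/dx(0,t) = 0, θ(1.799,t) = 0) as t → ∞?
θ oscillates (no decay). Energy is conserved; the solution oscillates indefinitely as standing waves.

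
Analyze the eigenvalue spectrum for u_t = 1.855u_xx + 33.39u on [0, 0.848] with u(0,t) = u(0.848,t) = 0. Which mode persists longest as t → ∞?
Eigenvalues: λₙ = 1.855n²π²/0.848² - 33.39.
First three modes:
  n=1: λ₁ = 1.855π²/0.848² - 33.39 ≈ -7.93
  n=2: λ₂ = 7.42π²/0.848² - 33.39 ≈ 68.448
  n=3: λ₃ = 16.695π²/0.848² - 33.39 ≈ 195.747
Since 1.855π²/0.848² ≈ 25.46 < 33.39, λ₁ < 0.
The n=1 mode grows fastest (−λₙ is largest for n=1) → dominates.
Asymptotic: u ~ c₁ sin(πx/0.848) e^{7.93t} (exponential growth at rate −λ₁ ≈ 7.93).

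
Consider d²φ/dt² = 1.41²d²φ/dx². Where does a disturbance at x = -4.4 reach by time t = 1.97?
Domain of influence: [-7.1777, -1.6223]. Data at x = -4.4 spreads outward at speed 1.41.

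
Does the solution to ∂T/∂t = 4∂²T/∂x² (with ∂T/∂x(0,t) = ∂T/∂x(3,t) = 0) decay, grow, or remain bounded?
T → constant (steady state). Heat is conserved (no flux at boundaries); solution approaches the spatial average.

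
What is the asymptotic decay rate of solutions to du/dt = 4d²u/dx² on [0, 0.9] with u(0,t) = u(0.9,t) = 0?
Eigenvalues: λₙ = 4n²π²/0.9².
First three modes:
  n=1: λ₁ = 4π²/0.9² ≈ 48.739
  n=2: λ₂ = 16π²/0.9² ≈ 194.955 (4× faster decay)
  n=3: λ₃ = 36π²/0.9² ≈ 438.649 (9× faster decay)
As t → ∞, higher modes decay exponentially faster. The n=1 mode dominates: u ~ c₁ sin(πx/0.9) e^{-λ₁t}.
Decay rate: λ₁ = 4π²/0.9² ≈ 48.739.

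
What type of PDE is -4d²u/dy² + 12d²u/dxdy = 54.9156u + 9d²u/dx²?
Rewriting in standard form: -9d²u/dx² + 12d²u/dxdy - 4d²u/dy² - 54.9156u = 0. With A = -9, B = 12, C = -4, the discriminant is 0. This is a parabolic PDE.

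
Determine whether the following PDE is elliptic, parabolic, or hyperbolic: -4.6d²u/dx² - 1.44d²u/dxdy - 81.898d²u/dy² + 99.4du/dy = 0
Coefficients: A = -4.6, B = -1.44, C = -81.898. B² - 4AC = -1504.8496, which is negative, so the equation is elliptic.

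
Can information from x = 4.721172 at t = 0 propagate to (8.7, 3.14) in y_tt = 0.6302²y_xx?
No. The domain of dependence is [6.721172, 10.678828], and 4.721172 is outside this interval.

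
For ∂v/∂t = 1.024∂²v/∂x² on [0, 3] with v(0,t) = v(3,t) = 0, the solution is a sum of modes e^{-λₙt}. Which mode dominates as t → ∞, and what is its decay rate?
Eigenvalues: λₙ = 1.024n²π²/3².
First three modes:
  n=1: λ₁ = 1.024π²/3² ≈ 1.123
  n=2: λ₂ = 4.096π²/3² ≈ 4.492 (4× faster decay)
  n=3: λ₃ = 9.216π²/3² ≈ 10.106 (9× faster decay)
As t → ∞, higher modes decay exponentially faster. The n=1 mode dominates: v ~ c₁ sin(πx/3) e^{-λ₁t}.
Decay rate: λ₁ = 1.024π²/3² ≈ 1.123.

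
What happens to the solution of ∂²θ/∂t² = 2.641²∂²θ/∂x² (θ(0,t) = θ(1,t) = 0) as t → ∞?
θ oscillates (no decay). Energy is conserved; the solution oscillates indefinitely as standing waves.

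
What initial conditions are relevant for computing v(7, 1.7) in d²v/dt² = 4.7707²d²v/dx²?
Domain of dependence: [-1.11019, 15.11019]. Signals travel at speed 4.7707, so data within |x - 7| ≤ 4.7707·1.7 = 8.11019 can reach the point.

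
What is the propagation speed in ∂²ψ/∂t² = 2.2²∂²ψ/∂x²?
Speed = 2.2. Information travels along characteristics x = x₀ ± 2.2t.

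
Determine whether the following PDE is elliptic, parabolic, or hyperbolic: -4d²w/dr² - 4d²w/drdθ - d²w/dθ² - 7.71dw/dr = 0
Coefficients: A = -4, B = -4, C = -1. B² - 4AC = 0, which is zero, so the equation is parabolic.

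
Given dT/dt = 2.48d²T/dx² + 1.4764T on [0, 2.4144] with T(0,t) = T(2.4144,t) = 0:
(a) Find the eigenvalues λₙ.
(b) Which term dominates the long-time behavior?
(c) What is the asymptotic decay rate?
Eigenvalues: λₙ = 2.48n²π²/2.4144² - 1.4764.
First three modes:
  n=1: λ₁ = 2.48π²/2.4144² - 1.4764 ≈ 2.722
  n=2: λ₂ = 9.92π²/2.4144² - 1.4764 ≈ 15.319
  n=3: λ₃ = 22.32π²/2.4144² - 1.4764 ≈ 36.313
Since 2.48π²/2.4144² ≈ 4.199 > 1.4764, all λₙ > 0.
The n=1 mode decays slowest → dominates as t → ∞.
Asymptotic: T ~ c₁ sin(πx/2.4144) e^{-λ₁t} with decay rate λ₁ ≈ 2.722.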